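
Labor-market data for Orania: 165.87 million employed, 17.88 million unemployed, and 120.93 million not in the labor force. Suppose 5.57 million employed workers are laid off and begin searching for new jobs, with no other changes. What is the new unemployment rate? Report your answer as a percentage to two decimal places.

Initially, labor force = 165.87 + 17.88 = 183.75 million, so u = 17.88/183.75 = 9.73%.
After the change, employed falls and unemployed rises by 5.57; labor force unchanged → E = 160.30, U = 23.45, labor force = 183.75 million.
New unemployment rate = 23.45 / 183.75 = 12.76%.

New unemployment rate ≈ 12.76%.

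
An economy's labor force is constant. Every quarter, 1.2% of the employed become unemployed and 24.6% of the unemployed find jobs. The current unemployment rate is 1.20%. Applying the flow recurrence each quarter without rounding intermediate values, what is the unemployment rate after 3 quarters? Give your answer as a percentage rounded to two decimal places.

With a fixed labor force, u_{t+1} = u_t + s·(1−u_t) − f·u_t = u_t·(1−s−f) + s.
Here 1−s−f = 0.742 and s = 0.012.
u_1 = 0.012000 × 0.742 + 0.012 = 0.020904.
u_2 = 0.020904 × 0.742 + 0.012 = 0.027511.
u_3 = 0.027511 × 0.742 + 0.012 = 0.032413.

Unemployment rate after three quarters ≈ 3.24%.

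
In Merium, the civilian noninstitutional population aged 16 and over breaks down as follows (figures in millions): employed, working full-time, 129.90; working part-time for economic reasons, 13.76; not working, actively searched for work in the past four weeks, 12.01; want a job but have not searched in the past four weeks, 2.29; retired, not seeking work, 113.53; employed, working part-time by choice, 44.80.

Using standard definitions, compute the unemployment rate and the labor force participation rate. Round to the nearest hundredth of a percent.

Employed = 129.90 + 13.76 + 44.80 = 188.46 million (anyone who worked, including part-time for economic reasons, counts as employed).
Unemployed = 12.01 million.
Labor force = 188.46 + 12.01 = 200.47 million.
Not in labor force = 2.29 + 113.53 = 115.82 million (those not working and not actively searching are outside the labor force — including those who want a job but have given up searching).
Civilian working-age population = 200.47 + 115.82 = 316.29 million.
Unemployment rate = 12.01 / 200.47 = 5.99%.
Labor force participation rate = 200.47 / 316.29 = 63.38%.

Unemployment rate ≈ 5.99%; labor force participation rate ≈ 63.38%.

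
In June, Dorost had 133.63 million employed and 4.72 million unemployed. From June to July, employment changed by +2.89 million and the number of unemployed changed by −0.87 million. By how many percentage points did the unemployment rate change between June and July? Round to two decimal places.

The unemployment rate changed by −0.67 percentage points.

June: labor force = 133.63 + 4.72 = 138.35; u = 4.72/138.35 = 3.41%.
July: labor force = 136.52 + 3.85 = 140.37; u = 3.85/140.37 = 2.74%.
Change = 2.74% − 3.41% = −0.67 pp.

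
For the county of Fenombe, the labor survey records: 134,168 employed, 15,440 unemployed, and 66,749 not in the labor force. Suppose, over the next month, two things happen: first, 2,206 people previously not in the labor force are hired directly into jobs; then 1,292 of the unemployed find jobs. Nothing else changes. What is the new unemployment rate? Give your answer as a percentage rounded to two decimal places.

New unemployment rate ≈ 9.32%.

Initially, labor force = 134,168 + 15,440 = 149,608, so u = 15,440/149,608 = 10.32%.
After the first change, employed and labor force both rise by 2,206; unemployed unchanged → E = 136,374, U = 15,440, labor force = 151,814.
After the second change, unemployed falls and employed rises by 1,292; labor force unchanged → E = 137,666, U = 14,148, labor force = 151,814.
New unemployment rate = 14,148 / 151,814 = 9.32%.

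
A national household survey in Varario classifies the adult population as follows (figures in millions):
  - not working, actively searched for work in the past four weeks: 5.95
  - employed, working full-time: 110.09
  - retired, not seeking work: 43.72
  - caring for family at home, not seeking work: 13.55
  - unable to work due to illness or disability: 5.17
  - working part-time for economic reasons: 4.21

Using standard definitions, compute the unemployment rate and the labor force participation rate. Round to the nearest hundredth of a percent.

Unemployment rate ≈ 4.95%; labor force participation rate ≈ 65.82%.

Employed = 110.09 + 4.21 = 114.30 million (anyone who worked, including part-time for economic reasons, counts as employed).
Unemployed = 5.95 million.
Labor force = 114.30 + 5.95 = 120.25 million.
Not in labor force = 43.72 + 13.55 + 5.17 = 62.44 million (those not working and not actively searching are outside the labor force).
Civilian working-age population = 120.25 + 62.44 = 182.69 million.
Unemployment rate = 5.95 / 120.25 = 4.95%.
Labor force participation rate = 120.25 / 182.69 = 65.82%.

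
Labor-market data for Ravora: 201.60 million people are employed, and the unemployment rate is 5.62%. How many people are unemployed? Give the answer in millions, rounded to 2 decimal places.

About 12.00 million are unemployed.

Let U be the number unemployed. The labor force is E + U, and U/(E+U) = 0.0562.
So U = 0.0562 × 201.60 / (1 − 0.0562) = 11.3299 / 0.9438 ≈ 12.00 million.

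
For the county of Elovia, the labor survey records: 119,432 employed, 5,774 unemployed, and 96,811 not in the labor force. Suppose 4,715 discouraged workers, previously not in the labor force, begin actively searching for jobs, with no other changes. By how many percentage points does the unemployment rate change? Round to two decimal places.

Initially, labor force = 119,432 + 5,774 = 125,206, so u = 5,774/125,206 = 4.61%.
After the change, unemployed and labor force both rise by 4,715 → E = 119,432, U = 10,489, labor force = 129,921.
New unemployment rate = 10,489 / 129,921 = 8.07%.
Change = 8.07% − 4.61% = +3.46 percentage points.

The unemployment rate changes by +3.46 percentage points.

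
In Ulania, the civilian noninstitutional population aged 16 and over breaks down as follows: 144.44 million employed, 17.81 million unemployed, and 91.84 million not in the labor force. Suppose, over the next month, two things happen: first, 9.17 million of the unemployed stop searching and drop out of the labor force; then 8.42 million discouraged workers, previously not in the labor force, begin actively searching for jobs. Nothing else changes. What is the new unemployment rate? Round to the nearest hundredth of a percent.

Initially, labor force = 144.44 + 17.81 = 162.25 million, so u = 17.81/162.25 = 10.98%.
After the first change, unemployed and labor force both fall by 9.17 → E = 144.44, U = 8.64, labor force = 153.08 million.
After the second change, unemployed and labor force both rise by 8.42 → E = 144.44, U = 17.06, labor force = 161.50 million.
New unemployment rate = 17.06 / 161.50 = 10.56%.

New unemployment rate ≈ 10.56%.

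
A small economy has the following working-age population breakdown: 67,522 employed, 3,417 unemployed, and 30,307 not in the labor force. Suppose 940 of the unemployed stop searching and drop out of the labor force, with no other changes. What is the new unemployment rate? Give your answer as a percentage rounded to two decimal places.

New unemployment rate ≈ 3.54%.

Initially, labor force = 67,522 + 3,417 = 70,939, so u = 3,417/70,939 = 4.82%.
After the change, unemployed and labor force both fall by 940 → E = 67,522, U = 2,477, labor force = 69,999.
New unemployment rate = 2,477 / 69,999 = 3.54%.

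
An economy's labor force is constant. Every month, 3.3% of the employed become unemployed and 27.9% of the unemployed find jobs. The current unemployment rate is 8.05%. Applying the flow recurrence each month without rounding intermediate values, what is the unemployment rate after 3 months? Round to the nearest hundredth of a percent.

With a fixed labor force, u_{t+1} = u_t + s·(1−u_t) − f·u_t = u_t·(1−s−f) + s.
Here 1−s−f = 0.688 and s = 0.033.
u_1 = 0.080500 × 0.688 + 0.033 = 0.088384.
u_2 = 0.088384 × 0.688 + 0.033 = 0.093808.
u_3 = 0.093808 × 0.688 + 0.033 = 0.097540.

Unemployment rate after three months ≈ 9.75%.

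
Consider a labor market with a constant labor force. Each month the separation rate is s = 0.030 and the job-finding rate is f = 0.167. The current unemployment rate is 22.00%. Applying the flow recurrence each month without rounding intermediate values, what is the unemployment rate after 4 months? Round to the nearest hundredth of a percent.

With a fixed labor force, u_{t+1} = u_t + s·(1−u_t) − f·u_t = u_t·(1−s−f) + s.
Here 1−s−f = 0.803 and s = 0.030.
u_1 = 0.220000 × 0.803 + 0.030 = 0.206660.
u_2 = 0.206660 × 0.803 + 0.030 = 0.195948.
u_3 = 0.195948 × 0.803 + 0.030 = 0.187346.
u_4 = 0.187346 × 0.803 + 0.030 = 0.180439.

Unemployment rate after four months ≈ 18.04%.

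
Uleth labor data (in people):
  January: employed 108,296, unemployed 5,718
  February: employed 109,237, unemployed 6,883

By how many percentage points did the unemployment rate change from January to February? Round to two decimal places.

January: labor force = 108,296 + 5,718 = 114,014; u = 5,718/114,014 = 5.02%.
February: labor force = 109,237 + 6,883 = 116,120; u = 6,883/116,120 = 5.93%.
Change = 5.93% − 5.02% = +0.91 pp.

The unemployment rate changed by +0.91 percentage points.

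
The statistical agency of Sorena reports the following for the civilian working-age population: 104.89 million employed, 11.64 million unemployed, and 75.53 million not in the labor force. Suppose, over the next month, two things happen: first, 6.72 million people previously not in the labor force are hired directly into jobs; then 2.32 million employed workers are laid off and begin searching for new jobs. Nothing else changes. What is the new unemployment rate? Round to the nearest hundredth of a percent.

New unemployment rate ≈ 11.33%.

Initially, labor force = 104.89 + 11.64 = 116.53 million, so u = 11.64/116.53 = 9.99%.
After the first change, employed and labor force both rise by 6.72; unemployed unchanged → E = 111.61, U = 11.64, labor force = 123.25 million.
After the second change, employed falls and unemployed rises by 2.32; labor force unchanged → E = 109.29, U = 13.96, labor force = 123.25 million.
New unemployment rate = 13.96 / 123.25 = 11.33%.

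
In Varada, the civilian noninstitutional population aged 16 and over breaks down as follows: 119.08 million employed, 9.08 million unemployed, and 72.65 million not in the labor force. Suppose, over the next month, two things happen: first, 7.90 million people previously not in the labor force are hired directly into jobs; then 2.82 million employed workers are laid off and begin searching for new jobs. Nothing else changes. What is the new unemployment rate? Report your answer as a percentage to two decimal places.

New unemployment rate ≈ 8.75%.

Initially, labor force = 119.08 + 9.08 = 128.16 million, so u = 9.08/128.16 = 7.08%.
After the first change, employed and labor force both rise by 7.90; unemployed unchanged → E = 126.98, U = 9.08, labor force = 136.06 million.
After the second change, employed falls and unemployed rises by 2.82; labor force unchanged → E = 124.16, U = 11.90, labor force = 136.06 million.
New unemployment rate = 11.90 / 136.06 = 8.75%.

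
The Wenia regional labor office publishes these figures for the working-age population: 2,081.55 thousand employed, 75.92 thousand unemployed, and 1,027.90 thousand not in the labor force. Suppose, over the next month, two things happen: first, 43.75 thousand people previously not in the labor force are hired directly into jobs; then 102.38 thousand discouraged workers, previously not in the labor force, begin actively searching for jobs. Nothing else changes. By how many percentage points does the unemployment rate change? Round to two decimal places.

Initially, labor force = 2,081.55 + 75.92 = 2,157.47 thousand, so u = 75.92/2,157.47 = 3.52%.
After the first change, employed and labor force both rise by 43.75; unemployed unchanged → E = 2,125.30, U = 75.92, labor force = 2,201.22 thousand.
After the second change, unemployed and labor force both rise by 102.38 → E = 2,125.30, U = 178.30, labor force = 2,303.60 thousand.
New unemployment rate = 178.30 / 2,303.60 = 7.74%.
Change = 7.74% − 3.52% = +4.22 percentage points.

The unemployment rate changes by +4.22 percentage points.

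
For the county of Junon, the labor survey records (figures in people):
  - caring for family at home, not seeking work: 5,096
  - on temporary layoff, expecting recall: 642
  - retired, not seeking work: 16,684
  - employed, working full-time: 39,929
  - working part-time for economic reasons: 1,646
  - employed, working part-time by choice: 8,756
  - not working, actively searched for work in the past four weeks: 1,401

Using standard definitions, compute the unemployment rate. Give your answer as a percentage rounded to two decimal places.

Employed = 39,929 + 1,646 + 8,756 = 50,331 (anyone who worked, including part-time for economic reasons, counts as employed).
Unemployed = 642 + 1,401 = 2,043 (jobless and actively searching, or on temporary layoff).
Labor force = 50,331 + 2,043 = 52,374.
Unemployment rate = 2,043 / 52,374 = 3.90%.

Unemployment rate ≈ 3.90%.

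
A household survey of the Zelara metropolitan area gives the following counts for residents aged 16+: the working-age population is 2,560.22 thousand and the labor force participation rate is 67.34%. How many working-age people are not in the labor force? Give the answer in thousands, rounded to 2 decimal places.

About 836.17 thousand are not in the labor force.

Share not in the labor force = 1 − 0.6734 = 0.3266.
Not in labor force = 0.3266 × 2,560.22 ≈ 836.17 thousand.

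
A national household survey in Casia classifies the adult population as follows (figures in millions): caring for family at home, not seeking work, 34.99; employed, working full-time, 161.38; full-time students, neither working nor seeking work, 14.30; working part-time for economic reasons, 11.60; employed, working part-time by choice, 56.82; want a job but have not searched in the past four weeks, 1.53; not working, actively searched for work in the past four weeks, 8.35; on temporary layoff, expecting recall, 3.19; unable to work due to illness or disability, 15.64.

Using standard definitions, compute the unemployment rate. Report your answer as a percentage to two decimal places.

Unemployment rate ≈ 4.78%.

Employed = 161.38 + 11.60 + 56.82 = 229.80 million (anyone who worked, including part-time for economic reasons, counts as employed).
Unemployed = 8.35 + 3.19 = 11.54 million (jobless and actively searching, or on temporary layoff).
Labor force = 229.80 + 11.54 = 241.34 million.
Unemployment rate = 11.54 / 241.34 = 4.78%.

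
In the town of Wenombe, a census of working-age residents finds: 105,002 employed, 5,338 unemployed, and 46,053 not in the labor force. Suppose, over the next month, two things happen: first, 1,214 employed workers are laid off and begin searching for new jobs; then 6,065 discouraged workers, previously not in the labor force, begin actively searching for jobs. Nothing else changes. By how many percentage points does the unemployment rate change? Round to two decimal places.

The unemployment rate changes by +6.00 percentage points.

Initially, labor force = 105,002 + 5,338 = 110,340, so u = 5,338/110,340 = 4.84%.
After the first change, employed falls and unemployed rises by 1,214; labor force unchanged → E = 103,788, U = 6,552, labor force = 110,340.
After the second change, unemployed and labor force both rise by 6,065 → E = 103,788, U = 12,617, labor force = 116,405.
New unemployment rate = 12,617 / 116,405 = 10.84%.
Change = 10.84% − 4.84% = +6.00 percentage points.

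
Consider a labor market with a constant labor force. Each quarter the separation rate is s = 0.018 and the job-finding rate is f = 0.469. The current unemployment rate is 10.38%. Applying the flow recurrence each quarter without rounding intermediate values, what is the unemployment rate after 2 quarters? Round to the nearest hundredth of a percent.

With a fixed labor force, u_{t+1} = u_t + s·(1−u_t) − f·u_t = u_t·(1−s−f) + s.
Here 1−s−f = 0.513 and s = 0.018.
u_1 = 0.103800 × 0.513 + 0.018 = 0.071249.
u_2 = 0.071249 × 0.513 + 0.018 = 0.054551.

Unemployment rate after two quarters ≈ 5.46%.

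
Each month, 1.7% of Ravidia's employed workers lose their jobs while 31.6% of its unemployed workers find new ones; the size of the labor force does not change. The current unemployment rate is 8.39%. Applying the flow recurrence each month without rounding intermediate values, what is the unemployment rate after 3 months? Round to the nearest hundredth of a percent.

Unemployment rate after three months ≈ 6.08%.

With a fixed labor force, u_{t+1} = u_t + s·(1−u_t) − f·u_t = u_t·(1−s−f) + s.
Here 1−s−f = 0.667 and s = 0.017.
u_1 = 0.083900 × 0.667 + 0.017 = 0.072961.
u_2 = 0.072961 × 0.667 + 0.017 = 0.065665.
u_3 = 0.065665 × 0.667 + 0.017 = 0.060799.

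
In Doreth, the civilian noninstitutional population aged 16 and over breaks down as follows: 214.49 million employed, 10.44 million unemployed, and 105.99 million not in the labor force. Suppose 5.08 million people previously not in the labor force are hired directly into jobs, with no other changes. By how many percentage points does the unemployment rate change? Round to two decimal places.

Initially, labor force = 214.49 + 10.44 = 224.93 million, so u = 10.44/224.93 = 4.64%.
After the change, employed and labor force both rise by 5.08; unemployed unchanged → E = 219.57, U = 10.44, labor force = 230.01 million.
New unemployment rate = 10.44 / 230.01 = 4.54%.
Change = 4.54% − 4.64% = −0.10 percentage points.

The unemployment rate changes by −0.10 percentage points.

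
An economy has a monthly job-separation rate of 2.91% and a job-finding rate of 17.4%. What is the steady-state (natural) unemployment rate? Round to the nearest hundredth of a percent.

At steady state the flows balance: s·E = f·U, so U/(E+U) = s/(s+f).
u* = 2.91 / (2.91 + 17.4) = 2.91 / 20.31 = 14.33%.

Steady-state unemployment rate ≈ 14.33%.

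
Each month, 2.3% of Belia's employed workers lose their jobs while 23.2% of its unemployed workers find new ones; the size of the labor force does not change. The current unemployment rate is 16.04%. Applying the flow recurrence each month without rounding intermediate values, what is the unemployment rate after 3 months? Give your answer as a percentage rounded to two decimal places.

With a fixed labor force, u_{t+1} = u_t + s·(1−u_t) − f·u_t = u_t·(1−s−f) + s.
Here 1−s−f = 0.745 and s = 0.023.
u_1 = 0.160400 × 0.745 + 0.023 = 0.142498.
u_2 = 0.142498 × 0.745 + 0.023 = 0.129161.
u_3 = 0.129161 × 0.745 + 0.023 = 0.119225.

Unemployment rate after three months ≈ 11.92%.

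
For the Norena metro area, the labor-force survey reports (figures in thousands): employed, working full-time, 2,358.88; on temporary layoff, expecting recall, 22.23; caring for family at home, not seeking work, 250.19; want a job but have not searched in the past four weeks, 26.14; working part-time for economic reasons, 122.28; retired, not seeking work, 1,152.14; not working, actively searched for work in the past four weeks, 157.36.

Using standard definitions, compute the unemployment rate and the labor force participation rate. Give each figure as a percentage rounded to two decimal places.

Employed = 2,358.88 + 122.28 = 2,481.16 thousand (anyone who worked, including part-time for economic reasons, counts as employed).
Unemployed = 22.23 + 157.36 = 179.59 thousand (jobless and actively searching, or on temporary layoff).
Labor force = 2,481.16 + 179.59 = 2,660.75 thousand.
Not in labor force = 250.19 + 26.14 + 1,152.14 = 1,428.47 thousand (those not working and not actively searching are outside the labor force — including those who want a job but have given up searching).
Civilian working-age population = 2,660.75 + 1,428.47 = 4,089.22 thousand.
Unemployment rate = 179.59 / 2,660.75 = 6.75%.
Labor force participation rate = 2,660.75 / 4,089.22 = 65.07%.

Unemployment rate ≈ 6.75%; labor force participation rate ≈ 65.07%.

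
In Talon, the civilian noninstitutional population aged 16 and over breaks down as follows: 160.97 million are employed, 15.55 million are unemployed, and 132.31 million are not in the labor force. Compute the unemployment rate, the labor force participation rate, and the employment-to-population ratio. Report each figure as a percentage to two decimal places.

Labor force = employed + unemployed = 160.97 + 15.55 = 176.52 million.
Working-age population = 176.52 + 132.31 = 308.83 million.
Unemployment rate = 15.55 / 176.52 = 8.81%.
Labor force participation rate = 176.52 / 308.83 = 57.16%.
Employment-population ratio = 160.97 / 308.83 = 52.12%.

Unemployment rate ≈ 8.81%; labor force participation rate ≈ 57.16%; employment-population ratio ≈ 52.12%.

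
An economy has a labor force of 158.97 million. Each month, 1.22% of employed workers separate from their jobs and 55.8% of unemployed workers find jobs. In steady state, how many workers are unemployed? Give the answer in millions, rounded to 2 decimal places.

Steady-state unemployment rate u* = s/(s+f) = 1.22/(1.22+55.8) = 0.021396.
Unemployed = u* × labor force = 0.021396 × 158.97 ≈ 3.40 million.

About 3.40 million are unemployed in steady state.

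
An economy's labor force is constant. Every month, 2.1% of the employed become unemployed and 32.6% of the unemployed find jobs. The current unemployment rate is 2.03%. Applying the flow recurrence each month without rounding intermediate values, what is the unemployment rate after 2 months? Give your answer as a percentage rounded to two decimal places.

With a fixed labor force, u_{t+1} = u_t + s·(1−u_t) − f·u_t = u_t·(1−s−f) + s.
Here 1−s−f = 0.653 and s = 0.021.
u_1 = 0.020300 × 0.653 + 0.021 = 0.034256.
u_2 = 0.034256 × 0.653 + 0.021 = 0.043369.

Unemployment rate after two months ≈ 4.34%.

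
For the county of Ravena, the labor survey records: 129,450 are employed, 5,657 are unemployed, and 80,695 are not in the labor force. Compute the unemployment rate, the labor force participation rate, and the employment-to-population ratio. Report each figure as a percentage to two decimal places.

Labor force = employed + unemployed = 129,450 + 5,657 = 135,107.
Working-age population = 135,107 + 80,695 = 215,802.
Unemployment rate = 5,657 / 135,107 = 4.19%.
Labor force participation rate = 135,107 / 215,802 = 62.61%.
Employment-population ratio = 129,450 / 215,802 = 59.99%.

Unemployment rate ≈ 4.19%; labor force participation rate ≈ 62.61%; employment-population ratio ≈ 59.99%.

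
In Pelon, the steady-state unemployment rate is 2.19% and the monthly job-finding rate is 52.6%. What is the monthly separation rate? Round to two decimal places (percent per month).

From u* = s/(s+f): s = u·f/(1−u).
s = 0.0219 × 52.6 / (1 − 0.0219) = 1.1519 / 0.9781 ≈ 1.18% per month.

Separation rate ≈ 1.18% per month.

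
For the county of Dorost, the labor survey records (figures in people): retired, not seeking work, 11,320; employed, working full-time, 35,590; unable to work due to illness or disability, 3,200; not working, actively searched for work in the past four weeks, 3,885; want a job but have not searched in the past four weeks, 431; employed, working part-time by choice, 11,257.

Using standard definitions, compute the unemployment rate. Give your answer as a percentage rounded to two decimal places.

Employed = 35,590 + 11,257 = 46,847.
Unemployed = 3,885.
Labor force = 46,847 + 3,885 = 50,732.
Unemployment rate = 3,885 / 50,732 = 7.66%.

Unemployment rate ≈ 7.66%.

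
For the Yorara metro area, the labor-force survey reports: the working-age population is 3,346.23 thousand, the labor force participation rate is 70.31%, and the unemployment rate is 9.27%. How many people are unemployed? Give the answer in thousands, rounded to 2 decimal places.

About 218.10 thousand are unemployed.

Labor force = 0.7031 × 3,346.23 = 2,352.73 thousand.
Unemployed = 0.0927 × 2,352.73 ≈ 218.10 thousand.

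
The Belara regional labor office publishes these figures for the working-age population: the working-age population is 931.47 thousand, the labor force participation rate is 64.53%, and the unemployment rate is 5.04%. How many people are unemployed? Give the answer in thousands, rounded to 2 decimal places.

Labor force = 0.6453 × 931.47 = 601.08 thousand.
Unemployed = 0.0504 × 601.08 ≈ 30.29 thousand.

About 30.29 thousand are unemployed.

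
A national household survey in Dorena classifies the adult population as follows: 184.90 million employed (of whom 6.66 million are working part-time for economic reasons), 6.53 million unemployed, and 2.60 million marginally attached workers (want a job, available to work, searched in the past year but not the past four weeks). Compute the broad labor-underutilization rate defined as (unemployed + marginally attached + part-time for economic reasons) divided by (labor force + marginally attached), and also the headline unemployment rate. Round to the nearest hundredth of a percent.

Labor force = 184.90 + 6.53 = 191.43 million.
Numerator = 6.53 + 2.60 + 6.66 = 15.79 million.
Denominator = 191.43 + 2.60 = 194.03 million.
Broad rate = 15.79 / 194.03 = 8.14%.
Headline unemployment rate = 6.53 / 191.43 = 3.41%.

Broad underutilization rate ≈ 8.14%; headline unemployment rate ≈ 3.41%.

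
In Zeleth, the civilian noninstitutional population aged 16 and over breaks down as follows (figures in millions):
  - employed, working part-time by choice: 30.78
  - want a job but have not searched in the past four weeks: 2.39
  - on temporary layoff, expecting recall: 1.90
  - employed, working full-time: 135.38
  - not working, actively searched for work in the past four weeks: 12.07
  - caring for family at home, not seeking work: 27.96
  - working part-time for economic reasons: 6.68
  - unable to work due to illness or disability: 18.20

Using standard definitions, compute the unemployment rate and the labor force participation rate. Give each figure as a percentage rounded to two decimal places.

Employed = 30.78 + 135.38 + 6.68 = 172.84 million (anyone who worked, including part-time for economic reasons, counts as employed).
Unemployed = 1.90 + 12.07 = 13.97 million (jobless and actively searching, or on temporary layoff).
Labor force = 172.84 + 13.97 = 186.81 million.
Not in labor force = 2.39 + 27.96 + 18.20 = 48.55 million (those not working and not actively searching are outside the labor force — including those who want a job but have given up searching).
Civilian working-age population = 186.81 + 48.55 = 235.36 million.
Unemployment rate = 13.97 / 186.81 = 7.48%.
Labor force participation rate = 186.81 / 235.36 = 79.37%.

Unemployment rate ≈ 7.48%; labor force participation rate ≈ 79.37%.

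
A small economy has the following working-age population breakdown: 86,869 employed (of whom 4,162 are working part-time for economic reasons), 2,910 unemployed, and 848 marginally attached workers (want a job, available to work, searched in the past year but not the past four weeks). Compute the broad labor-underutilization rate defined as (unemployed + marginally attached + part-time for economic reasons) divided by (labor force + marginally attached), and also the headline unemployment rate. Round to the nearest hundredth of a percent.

Labor force = 86,869 + 2,910 = 89,779.
Numerator = 2,910 + 848 + 4,162 = 7,920.
Denominator = 89,779 + 848 = 90,627.
Broad rate = 7,920 / 90,627 = 8.74%.
Headline unemployment rate = 2,910 / 89,779 = 3.24%.

Broad underutilization rate ≈ 8.74%; headline unemployment rate ≈ 3.24%.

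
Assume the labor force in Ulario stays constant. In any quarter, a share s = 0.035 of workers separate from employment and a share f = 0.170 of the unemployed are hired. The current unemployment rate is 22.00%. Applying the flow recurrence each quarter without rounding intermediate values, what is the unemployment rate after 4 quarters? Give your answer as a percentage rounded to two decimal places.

Unemployment rate after four quarters ≈ 19.04%.

With a fixed labor force, u_{t+1} = u_t + s·(1−u_t) − f·u_t = u_t·(1−s−f) + s.
Here 1−s−f = 0.795 and s = 0.035.
u_1 = 0.220000 × 0.795 + 0.035 = 0.209900.
u_2 = 0.209900 × 0.795 + 0.035 = 0.201871.
u_3 = 0.201871 × 0.795 + 0.035 = 0.195487.
u_4 = 0.195487 × 0.795 + 0.035 = 0.190412.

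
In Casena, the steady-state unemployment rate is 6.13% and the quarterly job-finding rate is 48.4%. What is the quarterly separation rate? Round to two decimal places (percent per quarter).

Separation rate ≈ 3.16% per quarter.

From u* = s/(s+f): s = u·f/(1−u).
s = 0.0613 × 48.4 / (1 − 0.0613) = 2.9669 / 0.9387 ≈ 3.16% per quarter.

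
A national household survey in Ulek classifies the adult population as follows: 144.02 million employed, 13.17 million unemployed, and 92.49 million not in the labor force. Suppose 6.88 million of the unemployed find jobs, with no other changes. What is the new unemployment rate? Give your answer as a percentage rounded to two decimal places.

New unemployment rate ≈ 4.00%.

Initially, labor force = 144.02 + 13.17 = 157.19 million, so u = 13.17/157.19 = 8.38%.
After the change, unemployed falls and employed rises by 6.88; labor force unchanged → E = 150.90, U = 6.29, labor force = 157.19 million.
New unemployment rate = 6.29 / 157.19 = 4.00%.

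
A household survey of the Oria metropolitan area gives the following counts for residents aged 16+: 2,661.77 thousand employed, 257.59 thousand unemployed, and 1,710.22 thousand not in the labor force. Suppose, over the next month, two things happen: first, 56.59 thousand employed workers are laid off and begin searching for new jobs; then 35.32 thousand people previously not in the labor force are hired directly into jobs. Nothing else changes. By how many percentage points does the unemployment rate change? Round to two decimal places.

Initially, labor force = 2,661.77 + 257.59 = 2,919.36 thousand, so u = 257.59/2,919.36 = 8.82%.
After the first change, employed falls and unemployed rises by 56.59; labor force unchanged → E = 2,605.18, U = 314.18, labor force = 2,919.36 thousand.
After the second change, employed and labor force both rise by 35.32; unemployed unchanged → E = 2,640.50, U = 314.18, labor force = 2,954.68 thousand.
New unemployment rate = 314.18 / 2,954.68 = 10.63%.
Change = 10.63% − 8.82% = +1.81 percentage points.

The unemployment rate changes by +1.81 percentage points.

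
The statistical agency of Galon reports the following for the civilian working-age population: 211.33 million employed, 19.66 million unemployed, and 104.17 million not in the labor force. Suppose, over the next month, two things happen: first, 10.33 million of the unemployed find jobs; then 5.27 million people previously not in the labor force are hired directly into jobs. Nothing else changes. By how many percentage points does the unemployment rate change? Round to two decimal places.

Initially, labor force = 211.33 + 19.66 = 230.99 million, so u = 19.66/230.99 = 8.51%.
After the first change, unemployed falls and employed rises by 10.33; labor force unchanged → E = 221.66, U = 9.33, labor force = 230.99 million.
After the second change, employed and labor force both rise by 5.27; unemployed unchanged → E = 226.93, U = 9.33, labor force = 236.26 million.
New unemployment rate = 9.33 / 236.26 = 3.95%.
Change = 3.95% − 8.51% = −4.56 percentage points.

The unemployment rate changes by −4.56 percentage points.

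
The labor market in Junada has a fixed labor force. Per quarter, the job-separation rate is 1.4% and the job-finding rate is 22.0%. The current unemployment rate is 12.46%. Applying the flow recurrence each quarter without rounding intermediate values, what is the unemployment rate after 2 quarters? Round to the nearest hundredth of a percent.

Unemployment rate after two quarters ≈ 9.78%.

With a fixed labor force, u_{t+1} = u_t + s·(1−u_t) − f·u_t = u_t·(1−s−f) + s.
Here 1−s−f = 0.766 and s = 0.014.
u_1 = 0.124600 × 0.766 + 0.014 = 0.109444.
u_2 = 0.109444 × 0.766 + 0.014 = 0.097834.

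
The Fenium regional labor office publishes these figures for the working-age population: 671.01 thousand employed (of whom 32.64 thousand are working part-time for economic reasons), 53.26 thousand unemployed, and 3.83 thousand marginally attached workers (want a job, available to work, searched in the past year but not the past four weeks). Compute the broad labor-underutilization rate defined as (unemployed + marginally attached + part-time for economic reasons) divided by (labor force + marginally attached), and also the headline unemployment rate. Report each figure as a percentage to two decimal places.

Broad underutilization rate ≈ 12.32%; headline unemployment rate ≈ 7.35%.

Labor force = 671.01 + 53.26 = 724.27 thousand.
Numerator = 53.26 + 3.83 + 32.64 = 89.73 thousand.
Denominator = 724.27 + 3.83 = 728.10 thousand.
Broad rate = 89.73 / 728.10 = 12.32%.
Headline unemployment rate = 53.26 / 724.27 = 7.35%.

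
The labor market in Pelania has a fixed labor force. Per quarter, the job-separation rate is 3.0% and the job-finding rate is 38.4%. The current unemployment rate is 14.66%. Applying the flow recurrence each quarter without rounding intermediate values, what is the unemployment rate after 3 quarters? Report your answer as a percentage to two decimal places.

With a fixed labor force, u_{t+1} = u_t + s·(1−u_t) − f·u_t = u_t·(1−s−f) + s.
Here 1−s−f = 0.586 and s = 0.030.
u_1 = 0.146600 × 0.586 + 0.030 = 0.115908.
u_2 = 0.115908 × 0.586 + 0.030 = 0.097922.
u_3 = 0.097922 × 0.586 + 0.030 = 0.087382.

Unemployment rate after three quarters ≈ 8.74%.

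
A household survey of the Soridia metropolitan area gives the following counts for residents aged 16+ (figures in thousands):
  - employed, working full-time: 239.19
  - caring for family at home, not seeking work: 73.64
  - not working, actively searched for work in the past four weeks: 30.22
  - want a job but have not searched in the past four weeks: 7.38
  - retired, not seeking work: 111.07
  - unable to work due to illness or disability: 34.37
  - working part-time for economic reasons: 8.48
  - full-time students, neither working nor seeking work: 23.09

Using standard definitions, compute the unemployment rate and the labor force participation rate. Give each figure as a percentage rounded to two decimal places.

Employed = 239.19 + 8.48 = 247.67 thousand (anyone who worked, including part-time for economic reasons, counts as employed).
Unemployed = 30.22 thousand.
Labor force = 247.67 + 30.22 = 277.89 thousand.
Not in labor force = 73.64 + 7.38 + 111.07 + 34.37 + 23.09 = 249.55 thousand (those not working and not actively searching are outside the labor force — including those who want a job but have given up searching).
Civilian working-age population = 277.89 + 249.55 = 527.44 thousand.
Unemployment rate = 30.22 / 277.89 = 10.87%.
Labor force participation rate = 277.89 / 527.44 = 52.69%.

Unemployment rate ≈ 10.87%; labor force participation rate ≈ 52.69%.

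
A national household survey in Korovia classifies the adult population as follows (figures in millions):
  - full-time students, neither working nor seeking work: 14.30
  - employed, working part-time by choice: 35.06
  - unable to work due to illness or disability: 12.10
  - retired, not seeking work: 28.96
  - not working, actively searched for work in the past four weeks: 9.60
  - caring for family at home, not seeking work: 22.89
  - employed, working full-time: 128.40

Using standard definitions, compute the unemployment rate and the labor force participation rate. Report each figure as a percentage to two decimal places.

Unemployment rate ≈ 5.55%; labor force participation rate ≈ 68.86%.

Employed = 35.06 + 128.40 = 163.46 million.
Unemployed = 9.60 million.
Labor force = 163.46 + 9.60 = 173.06 million.
Not in labor force = 14.30 + 12.10 + 28.96 + 22.89 = 78.25 million (those not working and not actively searching are outside the labor force).
Civilian working-age population = 173.06 + 78.25 = 251.31 million.
Unemployment rate = 9.60 / 173.06 = 5.55%.
Labor force participation rate = 173.06 / 251.31 = 68.86%.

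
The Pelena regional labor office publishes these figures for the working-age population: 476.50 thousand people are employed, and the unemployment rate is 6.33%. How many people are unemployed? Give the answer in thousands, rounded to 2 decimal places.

About 32.20 thousand are unemployed.

Let U be the number unemployed. The labor force is E + U, and U/(E+U) = 0.0633.
So U = 0.0633 × 476.50 / (1 − 0.0633) = 30.1624 / 0.9367 ≈ 32.20 thousand.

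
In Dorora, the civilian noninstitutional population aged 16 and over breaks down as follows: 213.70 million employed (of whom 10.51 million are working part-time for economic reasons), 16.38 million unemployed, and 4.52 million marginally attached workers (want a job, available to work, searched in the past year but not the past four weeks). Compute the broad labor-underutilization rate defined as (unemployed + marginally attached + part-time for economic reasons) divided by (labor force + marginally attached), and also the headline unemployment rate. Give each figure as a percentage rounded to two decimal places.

Broad underutilization rate ≈ 13.39%; headline unemployment rate ≈ 7.12%.

Labor force = 213.70 + 16.38 = 230.08 million.
Numerator = 16.38 + 4.52 + 10.51 = 31.41 million.
Denominator = 230.08 + 4.52 = 234.60 million.
Broad rate = 31.41 / 234.60 = 13.39%.
Headline unemployment rate = 16.38 / 230.08 = 7.12%.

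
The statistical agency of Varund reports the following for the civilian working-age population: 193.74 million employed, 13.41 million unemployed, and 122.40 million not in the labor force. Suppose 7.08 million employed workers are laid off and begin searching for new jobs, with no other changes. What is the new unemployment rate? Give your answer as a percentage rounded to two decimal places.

New unemployment rate ≈ 9.89%.

Initially, labor force = 193.74 + 13.41 = 207.15 million, so u = 13.41/207.15 = 6.47%.
After the change, employed falls and unemployed rises by 7.08; labor force unchanged → E = 186.66, U = 20.49, labor force = 207.15 million.
New unemployment rate = 20.49 / 207.15 = 9.89%.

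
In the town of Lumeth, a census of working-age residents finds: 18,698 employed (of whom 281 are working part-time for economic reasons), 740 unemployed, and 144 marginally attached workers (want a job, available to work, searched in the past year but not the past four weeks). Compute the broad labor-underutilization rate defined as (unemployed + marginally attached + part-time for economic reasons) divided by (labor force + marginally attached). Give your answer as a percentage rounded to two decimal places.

Broad underutilization rate ≈ 5.95%.

Labor force = 18,698 + 740 = 19,438.
Numerator = 740 + 144 + 281 = 1,165.
Denominator = 19,438 + 144 = 19,582.
Broad rate = 1,165 / 19,582 = 5.95%.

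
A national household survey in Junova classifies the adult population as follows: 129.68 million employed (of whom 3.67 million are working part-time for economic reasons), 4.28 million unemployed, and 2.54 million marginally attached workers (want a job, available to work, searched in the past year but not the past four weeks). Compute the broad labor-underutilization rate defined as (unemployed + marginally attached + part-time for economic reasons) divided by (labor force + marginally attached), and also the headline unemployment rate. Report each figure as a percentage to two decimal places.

Labor force = 129.68 + 4.28 = 133.96 million.
Numerator = 4.28 + 2.54 + 3.67 = 10.49 million.
Denominator = 133.96 + 2.54 = 136.50 million.
Broad rate = 10.49 / 136.50 = 7.68%.
Headline unemployment rate = 4.28 / 133.96 = 3.19%.

Broad underutilization rate ≈ 7.68%; headline unemployment rate ≈ 3.19%.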